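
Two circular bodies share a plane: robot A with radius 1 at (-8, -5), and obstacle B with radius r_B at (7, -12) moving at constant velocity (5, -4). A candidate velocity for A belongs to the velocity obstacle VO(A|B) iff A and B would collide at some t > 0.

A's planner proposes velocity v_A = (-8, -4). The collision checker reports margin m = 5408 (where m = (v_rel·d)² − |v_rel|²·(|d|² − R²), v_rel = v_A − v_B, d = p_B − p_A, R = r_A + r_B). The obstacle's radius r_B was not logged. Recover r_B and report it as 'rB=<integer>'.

m = 5408
d = (15, -7);  v_rel = (-13, 0),  |v_rel|² = 169
v_rel×d = (-13)·(-7) − (0)·(15) = 91
since m = R²·169 − 91²:  R² = (8281 + 5408) / 169 = 81
R = √81 = 9  ⇒  r_B = 9 − 1 = 8

rB=8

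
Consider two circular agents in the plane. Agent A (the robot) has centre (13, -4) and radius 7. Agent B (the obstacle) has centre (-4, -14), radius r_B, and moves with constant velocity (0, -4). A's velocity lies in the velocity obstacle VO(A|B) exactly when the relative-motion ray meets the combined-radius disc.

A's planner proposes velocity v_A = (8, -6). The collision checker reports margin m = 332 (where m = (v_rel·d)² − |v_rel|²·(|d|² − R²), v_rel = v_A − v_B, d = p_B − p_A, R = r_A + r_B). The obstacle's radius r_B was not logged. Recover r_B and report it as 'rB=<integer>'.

m = 332
d = (-17, -10);  v_rel = (8, -2),  |v_rel|² = 68
v_rel×d = (8)·(-10) − (-2)·(-17) = -114
since m = R²·68 − (-114)²:  R² = (12996 + 332) / 68 = 196
R = √196 = 14  ⇒  r_B = 14 − 7 = 7

rB=7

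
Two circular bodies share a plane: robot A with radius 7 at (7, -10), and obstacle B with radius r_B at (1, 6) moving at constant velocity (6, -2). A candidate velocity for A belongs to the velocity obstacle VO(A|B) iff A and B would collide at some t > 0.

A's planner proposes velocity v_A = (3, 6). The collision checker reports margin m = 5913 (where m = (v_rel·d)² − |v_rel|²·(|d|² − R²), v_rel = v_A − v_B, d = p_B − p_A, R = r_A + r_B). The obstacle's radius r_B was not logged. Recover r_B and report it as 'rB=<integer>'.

m = 5913
d = (-6, 16);  v_rel = (-3, 8),  |v_rel|² = 73
v_rel×d = (-3)·(16) − (8)·(-6) = 0
since m = R²·73 − 0²:  R² = (0 + 5913) / 73 = 81
R = √81 = 9  ⇒  r_B = 9 − 7 = 2

rB=2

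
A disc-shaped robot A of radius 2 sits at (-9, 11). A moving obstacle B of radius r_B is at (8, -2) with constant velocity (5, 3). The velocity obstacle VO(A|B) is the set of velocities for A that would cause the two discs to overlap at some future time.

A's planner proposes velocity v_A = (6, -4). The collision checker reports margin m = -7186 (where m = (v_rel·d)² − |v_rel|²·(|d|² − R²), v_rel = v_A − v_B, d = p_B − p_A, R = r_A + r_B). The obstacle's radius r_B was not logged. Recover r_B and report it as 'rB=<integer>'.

m = -7186
d = (17, -13);  v_rel = (1, -7),  |v_rel|² = 50
v_rel×d = (1)·(-13) − (-7)·(17) = 106
since m = R²·50 − 106²:  R² = (11236 + -7186) / 50 = 81
R = √81 = 9  ⇒  r_B = 9 − 2 = 7

rB=7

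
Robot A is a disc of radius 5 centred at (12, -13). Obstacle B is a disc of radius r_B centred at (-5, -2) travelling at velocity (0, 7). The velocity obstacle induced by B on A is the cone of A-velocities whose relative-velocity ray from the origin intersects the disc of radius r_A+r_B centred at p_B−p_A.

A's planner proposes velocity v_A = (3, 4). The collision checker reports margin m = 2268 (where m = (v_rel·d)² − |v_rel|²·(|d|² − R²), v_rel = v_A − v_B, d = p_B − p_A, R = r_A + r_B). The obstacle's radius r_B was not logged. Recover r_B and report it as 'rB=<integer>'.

m = 2268
d = (-17, 11);  v_rel = (3, -3),  |v_rel|² = 18
v_rel×d = (3)·(11) − (-3)·(-17) = -18
since m = R²·18 − (-18)²:  R² = (324 + 2268) / 18 = 144
R = √144 = 12  ⇒  r_B = 12 − 5 = 7

rB=7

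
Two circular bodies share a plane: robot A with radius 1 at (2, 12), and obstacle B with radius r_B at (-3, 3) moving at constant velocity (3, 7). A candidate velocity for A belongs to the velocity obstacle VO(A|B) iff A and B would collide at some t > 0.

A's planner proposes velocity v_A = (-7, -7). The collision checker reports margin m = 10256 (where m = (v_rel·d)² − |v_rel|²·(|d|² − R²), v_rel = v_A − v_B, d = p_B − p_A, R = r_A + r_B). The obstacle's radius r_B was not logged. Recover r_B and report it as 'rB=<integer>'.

m = 10256
d = (-5, -9);  v_rel = (-10, -14),  |v_rel|² = 296
v_rel×d = (-10)·(-9) − (-14)·(-5) = 20
since m = R²·296 − 20²:  R² = (400 + 10256) / 296 = 36
R = √36 = 6  ⇒  r_B = 6 − 1 = 5

rB=5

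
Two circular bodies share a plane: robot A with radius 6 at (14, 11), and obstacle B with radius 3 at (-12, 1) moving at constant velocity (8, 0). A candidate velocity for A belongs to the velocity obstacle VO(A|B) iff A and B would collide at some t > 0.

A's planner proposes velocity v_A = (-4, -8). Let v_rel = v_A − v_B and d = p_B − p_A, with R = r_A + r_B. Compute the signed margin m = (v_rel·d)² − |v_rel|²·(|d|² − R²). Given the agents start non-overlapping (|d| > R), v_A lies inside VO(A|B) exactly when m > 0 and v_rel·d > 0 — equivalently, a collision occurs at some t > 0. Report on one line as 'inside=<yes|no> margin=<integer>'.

d = (-26, -10),  |d|² = 776;  R = 6+3 = 9,  c = 776−9² = 695
v_rel = (-12, -8),  |v_rel|² = 208;  v_rel·d = (-12)·(-26) + (-8)·(-10) = 392
208·t² − 784·t + 695 = 0  ⇒  m = 392² − 208·695 = 9104
m = 9104 > 0,  v_rel·d = 392 > 0  ⇒  inside

inside=yes margin=9104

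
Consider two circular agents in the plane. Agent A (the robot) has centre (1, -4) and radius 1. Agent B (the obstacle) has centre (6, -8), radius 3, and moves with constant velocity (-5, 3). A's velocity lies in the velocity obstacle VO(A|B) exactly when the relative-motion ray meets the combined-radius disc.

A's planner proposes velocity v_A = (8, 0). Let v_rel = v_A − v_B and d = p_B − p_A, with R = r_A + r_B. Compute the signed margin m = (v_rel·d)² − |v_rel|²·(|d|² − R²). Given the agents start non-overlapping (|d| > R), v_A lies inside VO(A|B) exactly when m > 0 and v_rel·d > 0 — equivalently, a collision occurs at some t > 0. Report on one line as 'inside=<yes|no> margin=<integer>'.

d = (5, -4),  |d|² = 41;  R = 1+3 = 4,  c = 41−4² = 25
v_rel = (13, -3),  |v_rel|² = 178;  v_rel·d = (13)·(5) + (-3)·(-4) = 77
178·t² − 154·t + 25 = 0  ⇒  m = 77² − 178·25 = 1479
m = 1479 > 0,  v_rel·d = 77 > 0  ⇒  inside

inside=yes margin=1479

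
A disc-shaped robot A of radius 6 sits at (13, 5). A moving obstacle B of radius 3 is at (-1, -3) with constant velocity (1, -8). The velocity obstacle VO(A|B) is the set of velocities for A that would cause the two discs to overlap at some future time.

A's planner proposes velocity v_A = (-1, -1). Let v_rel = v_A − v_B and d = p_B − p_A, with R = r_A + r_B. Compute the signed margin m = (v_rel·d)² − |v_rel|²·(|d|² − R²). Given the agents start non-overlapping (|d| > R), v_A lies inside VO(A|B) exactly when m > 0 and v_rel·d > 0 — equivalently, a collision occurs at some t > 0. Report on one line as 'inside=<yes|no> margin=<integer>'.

d = (-14, -8),  |d|² = 260;  R = 6+3 = 9,  c = 260−9² = 179
v_rel = (-2, 7),  |v_rel|² = 53;  v_rel·d = (-2)·(-14) + (7)·(-8) = -28
53·t² + 56·t + 179 = 0  ⇒  m = (-28)² − 53·179 = -8703
m = -8703 < 0,  v_rel·d = -28 < 0  ⇒  outside

inside=no margin=-8703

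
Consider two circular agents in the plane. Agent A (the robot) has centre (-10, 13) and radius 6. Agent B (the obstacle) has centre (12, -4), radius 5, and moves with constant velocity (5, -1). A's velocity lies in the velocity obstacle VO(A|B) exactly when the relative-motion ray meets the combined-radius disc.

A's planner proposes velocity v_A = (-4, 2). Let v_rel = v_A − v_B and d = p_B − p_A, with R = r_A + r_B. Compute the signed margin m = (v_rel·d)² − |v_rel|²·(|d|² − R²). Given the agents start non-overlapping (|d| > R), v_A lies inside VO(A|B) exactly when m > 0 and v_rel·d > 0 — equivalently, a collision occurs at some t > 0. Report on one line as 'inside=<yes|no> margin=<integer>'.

d = (22, -17),  |d|² = 773;  R = 6+5 = 11,  c = 773−11² = 652
v_rel = (-9, 3),  |v_rel|² = 90;  v_rel·d = (-9)·(22) + (3)·(-17) = -249
90·t² + 498·t + 652 = 0  ⇒  m = (-249)² − 90·652 = 3321
m = 3321 > 0,  v_rel·d = -249 < 0  ⇒  outside

inside=no margin=3321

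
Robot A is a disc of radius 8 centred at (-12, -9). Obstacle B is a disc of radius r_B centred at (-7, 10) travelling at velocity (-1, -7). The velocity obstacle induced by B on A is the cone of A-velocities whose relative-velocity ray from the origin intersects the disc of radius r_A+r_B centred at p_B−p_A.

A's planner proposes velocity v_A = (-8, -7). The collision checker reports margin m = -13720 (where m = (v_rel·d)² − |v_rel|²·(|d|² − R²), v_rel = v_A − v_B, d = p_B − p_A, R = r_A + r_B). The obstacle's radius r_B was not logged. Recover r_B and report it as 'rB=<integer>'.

m = -13720
d = (5, 19);  v_rel = (-7, 0),  |v_rel|² = 49
v_rel×d = (-7)·(19) − (0)·(5) = -133
since m = R²·49 − (-133)²:  R² = (17689 + -13720) / 49 = 81
R = √81 = 9  ⇒  r_B = 9 − 8 = 1

rB=1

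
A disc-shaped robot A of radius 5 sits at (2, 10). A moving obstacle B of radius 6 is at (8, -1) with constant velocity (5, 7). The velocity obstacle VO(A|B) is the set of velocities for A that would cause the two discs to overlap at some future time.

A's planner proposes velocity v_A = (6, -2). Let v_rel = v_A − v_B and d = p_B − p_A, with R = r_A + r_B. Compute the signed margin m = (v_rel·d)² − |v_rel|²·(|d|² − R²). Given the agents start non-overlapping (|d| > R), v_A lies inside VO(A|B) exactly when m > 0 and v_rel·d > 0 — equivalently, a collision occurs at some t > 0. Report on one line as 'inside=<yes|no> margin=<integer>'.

d = (6, -11),  |d|² = 157;  R = 5+6 = 11,  c = 157−11² = 36
v_rel = (1, -9),  |v_rel|² = 82;  v_rel·d = (1)·(6) + (-9)·(-11) = 105
82·t² − 210·t + 36 = 0  ⇒  m = 105² − 82·36 = 8073
m = 8073 > 0,  v_rel·d = 105 > 0  ⇒  inside

inside=yes margin=8073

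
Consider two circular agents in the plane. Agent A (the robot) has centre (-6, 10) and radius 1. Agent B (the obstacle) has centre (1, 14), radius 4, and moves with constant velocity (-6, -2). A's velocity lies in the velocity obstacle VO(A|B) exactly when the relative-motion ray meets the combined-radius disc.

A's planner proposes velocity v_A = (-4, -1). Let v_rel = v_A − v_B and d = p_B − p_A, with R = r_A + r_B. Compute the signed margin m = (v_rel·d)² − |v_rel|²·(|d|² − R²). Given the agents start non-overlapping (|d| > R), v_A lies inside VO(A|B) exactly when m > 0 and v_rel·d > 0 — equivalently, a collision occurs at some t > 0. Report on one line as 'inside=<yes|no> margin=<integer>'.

d = (7, 4),  |d|² = 65;  R = 1+4 = 5,  c = 65−5² = 40
v_rel = (2, 1),  |v_rel|² = 5;  v_rel·d = (2)·(7) + (1)·(4) = 18
5·t² − 36·t + 40 = 0  ⇒  m = 18² − 5·40 = 124
m = 124 > 0,  v_rel·d = 18 > 0  ⇒  inside

inside=yes margin=124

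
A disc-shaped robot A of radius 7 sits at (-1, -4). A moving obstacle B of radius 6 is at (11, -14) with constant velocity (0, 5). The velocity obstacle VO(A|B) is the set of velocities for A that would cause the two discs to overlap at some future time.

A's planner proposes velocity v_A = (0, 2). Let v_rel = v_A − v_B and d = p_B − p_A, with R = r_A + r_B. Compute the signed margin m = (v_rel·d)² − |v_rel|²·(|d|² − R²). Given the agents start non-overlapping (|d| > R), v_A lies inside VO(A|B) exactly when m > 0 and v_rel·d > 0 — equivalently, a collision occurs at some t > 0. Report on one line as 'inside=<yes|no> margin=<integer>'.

d = (12, -10),  |d|² = 244;  R = 7+6 = 13,  c = 244−13² = 75
v_rel = (0, -3),  |v_rel|² = 9;  v_rel·d = (0)·(12) + (-3)·(-10) = 30
9·t² − 60·t + 75 = 0  ⇒  m = 30² − 9·75 = 225
m = 225 > 0,  v_rel·d = 30 > 0  ⇒  inside

inside=yes margin=225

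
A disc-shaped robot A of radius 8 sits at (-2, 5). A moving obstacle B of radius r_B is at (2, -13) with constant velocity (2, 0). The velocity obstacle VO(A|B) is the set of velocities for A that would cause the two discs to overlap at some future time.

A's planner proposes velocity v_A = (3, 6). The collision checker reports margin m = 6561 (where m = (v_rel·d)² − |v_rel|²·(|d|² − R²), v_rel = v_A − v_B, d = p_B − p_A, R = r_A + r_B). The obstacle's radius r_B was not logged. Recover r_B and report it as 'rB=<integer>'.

m = 6561
d = (4, -18);  v_rel = (1, 6),  |v_rel|² = 37
v_rel×d = (1)·(-18) − (6)·(4) = -42
since m = R²·37 − (-42)²:  R² = (1764 + 6561) / 37 = 225
R = √225 = 15  ⇒  r_B = 15 − 8 = 7

rB=7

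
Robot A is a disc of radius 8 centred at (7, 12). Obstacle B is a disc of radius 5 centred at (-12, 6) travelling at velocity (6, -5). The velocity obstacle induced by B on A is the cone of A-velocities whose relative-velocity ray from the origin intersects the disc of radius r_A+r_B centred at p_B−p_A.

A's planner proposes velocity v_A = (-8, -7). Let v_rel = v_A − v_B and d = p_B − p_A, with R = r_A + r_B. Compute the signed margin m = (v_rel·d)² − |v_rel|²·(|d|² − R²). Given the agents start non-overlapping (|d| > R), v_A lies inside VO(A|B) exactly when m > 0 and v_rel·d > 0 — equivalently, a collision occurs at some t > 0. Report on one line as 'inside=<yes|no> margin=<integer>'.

d = (-19, -6),  |d|² = 397;  R = 8+5 = 13,  c = 397−13² = 228
v_rel = (-14, -2),  |v_rel|² = 200;  v_rel·d = (-14)·(-19) + (-2)·(-6) = 278
200·t² − 556·t + 228 = 0  ⇒  m = 278² − 200·228 = 31684
m = 31684 > 0,  v_rel·d = 278 > 0  ⇒  inside

inside=yes margin=31684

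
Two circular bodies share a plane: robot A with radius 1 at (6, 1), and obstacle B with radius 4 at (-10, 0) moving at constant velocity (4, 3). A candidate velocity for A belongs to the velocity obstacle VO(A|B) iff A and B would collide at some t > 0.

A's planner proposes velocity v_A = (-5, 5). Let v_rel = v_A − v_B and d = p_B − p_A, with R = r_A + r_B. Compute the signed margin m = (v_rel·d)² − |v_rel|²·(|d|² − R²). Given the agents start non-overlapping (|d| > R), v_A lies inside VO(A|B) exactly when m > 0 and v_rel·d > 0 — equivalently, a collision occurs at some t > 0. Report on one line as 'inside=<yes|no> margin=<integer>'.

d = (-16, -1),  |d|² = 257;  R = 1+4 = 5,  c = 257−5² = 232
v_rel = (-9, 2),  |v_rel|² = 85;  v_rel·d = (-9)·(-16) + (2)·(-1) = 142
85·t² − 284·t + 232 = 0  ⇒  m = 142² − 85·232 = 444
m = 444 > 0,  v_rel·d = 142 > 0  ⇒  inside

inside=yes margin=444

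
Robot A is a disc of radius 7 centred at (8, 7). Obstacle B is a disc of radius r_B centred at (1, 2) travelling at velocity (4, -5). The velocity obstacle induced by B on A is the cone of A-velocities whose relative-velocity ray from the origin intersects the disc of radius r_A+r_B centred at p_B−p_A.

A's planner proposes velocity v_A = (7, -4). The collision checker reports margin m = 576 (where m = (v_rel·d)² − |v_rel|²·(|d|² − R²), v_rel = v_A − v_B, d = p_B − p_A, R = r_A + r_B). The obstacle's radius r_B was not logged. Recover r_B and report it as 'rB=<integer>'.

m = 576
d = (-7, -5);  v_rel = (3, 1),  |v_rel|² = 10
v_rel×d = (3)·(-5) − (1)·(-7) = -8
since m = R²·10 − (-8)²:  R² = (64 + 576) / 10 = 64
R = √64 = 8  ⇒  r_B = 8 − 7 = 1

rB=1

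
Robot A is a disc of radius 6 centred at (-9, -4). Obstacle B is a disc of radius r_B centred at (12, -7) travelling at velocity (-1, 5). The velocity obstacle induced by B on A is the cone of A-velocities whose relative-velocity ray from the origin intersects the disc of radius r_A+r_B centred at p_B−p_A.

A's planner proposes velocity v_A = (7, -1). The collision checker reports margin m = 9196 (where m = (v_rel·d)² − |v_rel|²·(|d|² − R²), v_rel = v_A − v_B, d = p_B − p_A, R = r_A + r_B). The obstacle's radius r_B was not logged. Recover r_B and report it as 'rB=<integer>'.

m = 9196
d = (21, -3);  v_rel = (8, -6),  |v_rel|² = 100
v_rel×d = (8)·(-3) − (-6)·(21) = 102
since m = R²·100 − 102²:  R² = (10404 + 9196) / 100 = 196
R = √196 = 14  ⇒  r_B = 14 − 6 = 8

rB=8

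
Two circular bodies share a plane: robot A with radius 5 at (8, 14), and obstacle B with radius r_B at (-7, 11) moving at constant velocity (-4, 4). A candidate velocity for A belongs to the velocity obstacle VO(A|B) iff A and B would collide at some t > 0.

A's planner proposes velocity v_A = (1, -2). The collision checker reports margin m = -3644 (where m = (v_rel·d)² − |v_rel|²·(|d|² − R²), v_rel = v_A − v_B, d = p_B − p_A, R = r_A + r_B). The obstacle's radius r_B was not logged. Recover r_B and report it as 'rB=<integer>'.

m = -3644
d = (-15, -3);  v_rel = (5, -6),  |v_rel|² = 61
v_rel×d = (5)·(-3) − (-6)·(-15) = -105
since m = R²·61 − (-105)²:  R² = (11025 + -3644) / 61 = 121
R = √121 = 11  ⇒  r_B = 11 − 5 = 6

rB=6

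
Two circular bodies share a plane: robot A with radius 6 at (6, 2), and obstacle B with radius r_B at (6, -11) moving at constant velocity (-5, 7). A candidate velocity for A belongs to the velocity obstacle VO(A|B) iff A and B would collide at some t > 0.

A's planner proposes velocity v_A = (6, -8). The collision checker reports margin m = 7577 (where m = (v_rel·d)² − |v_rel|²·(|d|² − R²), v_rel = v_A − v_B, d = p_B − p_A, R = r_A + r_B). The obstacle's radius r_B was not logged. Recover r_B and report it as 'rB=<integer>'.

m = 7577
d = (0, -13);  v_rel = (11, -15),  |v_rel|² = 346
v_rel×d = (11)·(-13) − (-15)·(0) = -143
since m = R²·346 − (-143)²:  R² = (20449 + 7577) / 346 = 81
R = √81 = 9  ⇒  r_B = 9 − 6 = 3

rB=3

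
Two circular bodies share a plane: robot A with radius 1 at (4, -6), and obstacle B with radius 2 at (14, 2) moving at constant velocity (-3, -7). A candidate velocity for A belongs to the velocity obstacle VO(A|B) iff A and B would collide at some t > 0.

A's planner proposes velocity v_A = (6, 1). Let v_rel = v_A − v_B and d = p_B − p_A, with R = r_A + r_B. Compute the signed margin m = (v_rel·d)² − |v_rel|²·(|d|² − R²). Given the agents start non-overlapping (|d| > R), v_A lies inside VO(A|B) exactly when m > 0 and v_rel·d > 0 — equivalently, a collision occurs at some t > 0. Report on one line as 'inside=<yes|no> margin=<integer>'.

d = (10, 8),  |d|² = 164;  R = 1+2 = 3,  c = 164−3² = 155
v_rel = (9, 8),  |v_rel|² = 145;  v_rel·d = (9)·(10) + (8)·(8) = 154
145·t² − 308·t + 155 = 0  ⇒  m = 154² − 145·155 = 1241
m = 1241 > 0,  v_rel·d = 154 > 0  ⇒  inside

inside=yes margin=1241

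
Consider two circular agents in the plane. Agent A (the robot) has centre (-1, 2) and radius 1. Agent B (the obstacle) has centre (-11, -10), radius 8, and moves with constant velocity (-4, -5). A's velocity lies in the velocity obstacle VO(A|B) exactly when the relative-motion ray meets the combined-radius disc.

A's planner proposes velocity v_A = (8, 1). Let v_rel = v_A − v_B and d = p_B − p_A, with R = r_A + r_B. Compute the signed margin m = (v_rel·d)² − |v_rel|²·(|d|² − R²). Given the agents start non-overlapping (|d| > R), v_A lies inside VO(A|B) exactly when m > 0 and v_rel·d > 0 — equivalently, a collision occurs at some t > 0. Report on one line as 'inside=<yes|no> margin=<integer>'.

d = (-10, -12),  |d|² = 244;  R = 1+8 = 9,  c = 244−9² = 163
v_rel = (12, 6),  |v_rel|² = 180;  v_rel·d = (12)·(-10) + (6)·(-12) = -192
180·t² + 384·t + 163 = 0  ⇒  m = (-192)² − 180·163 = 7524
m = 7524 > 0,  v_rel·d = -192 < 0  ⇒  outside

inside=no margin=7524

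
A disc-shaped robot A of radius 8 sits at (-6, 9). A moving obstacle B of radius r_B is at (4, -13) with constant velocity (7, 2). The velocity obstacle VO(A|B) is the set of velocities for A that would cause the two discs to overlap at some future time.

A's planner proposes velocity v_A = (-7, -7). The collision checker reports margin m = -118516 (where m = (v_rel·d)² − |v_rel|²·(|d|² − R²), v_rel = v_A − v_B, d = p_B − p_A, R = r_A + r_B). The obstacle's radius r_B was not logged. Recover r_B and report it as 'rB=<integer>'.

m = -118516
d = (10, -22);  v_rel = (-14, -9),  |v_rel|² = 277
v_rel×d = (-14)·(-22) − (-9)·(10) = 398
since m = R²·277 − 398²:  R² = (158404 + -118516) / 277 = 144
R = √144 = 12  ⇒  r_B = 12 − 8 = 4

rB=4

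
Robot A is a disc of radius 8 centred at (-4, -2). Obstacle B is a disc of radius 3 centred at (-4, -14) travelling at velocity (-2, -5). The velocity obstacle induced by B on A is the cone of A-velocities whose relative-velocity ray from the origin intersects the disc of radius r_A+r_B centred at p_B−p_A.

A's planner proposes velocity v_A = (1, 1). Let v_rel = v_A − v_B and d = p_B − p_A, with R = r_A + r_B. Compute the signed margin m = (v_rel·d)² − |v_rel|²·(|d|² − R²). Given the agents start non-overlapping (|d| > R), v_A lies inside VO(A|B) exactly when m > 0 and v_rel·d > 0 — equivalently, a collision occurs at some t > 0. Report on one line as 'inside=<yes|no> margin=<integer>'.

d = (0, -12),  |d|² = 144;  R = 8+3 = 11,  c = 144−11² = 23
v_rel = (3, 6),  |v_rel|² = 45;  v_rel·d = (3)·(0) + (6)·(-12) = -72
45·t² + 144·t + 23 = 0  ⇒  m = (-72)² − 45·23 = 4149
m = 4149 > 0,  v_rel·d = -72 < 0  ⇒  outside

inside=no margin=4149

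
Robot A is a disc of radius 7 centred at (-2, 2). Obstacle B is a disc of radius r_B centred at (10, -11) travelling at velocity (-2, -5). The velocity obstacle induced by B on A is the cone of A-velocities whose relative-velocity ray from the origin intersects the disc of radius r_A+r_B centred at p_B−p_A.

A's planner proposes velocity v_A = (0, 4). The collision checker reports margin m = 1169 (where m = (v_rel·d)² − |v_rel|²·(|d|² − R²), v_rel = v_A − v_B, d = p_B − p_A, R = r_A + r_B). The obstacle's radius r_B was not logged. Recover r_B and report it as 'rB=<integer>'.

m = 1169
d = (12, -13);  v_rel = (2, 9),  |v_rel|² = 85
v_rel×d = (2)·(-13) − (9)·(12) = -134
since m = R²·85 − (-134)²:  R² = (17956 + 1169) / 85 = 225
R = √225 = 15  ⇒  r_B = 15 − 7 = 8

rB=8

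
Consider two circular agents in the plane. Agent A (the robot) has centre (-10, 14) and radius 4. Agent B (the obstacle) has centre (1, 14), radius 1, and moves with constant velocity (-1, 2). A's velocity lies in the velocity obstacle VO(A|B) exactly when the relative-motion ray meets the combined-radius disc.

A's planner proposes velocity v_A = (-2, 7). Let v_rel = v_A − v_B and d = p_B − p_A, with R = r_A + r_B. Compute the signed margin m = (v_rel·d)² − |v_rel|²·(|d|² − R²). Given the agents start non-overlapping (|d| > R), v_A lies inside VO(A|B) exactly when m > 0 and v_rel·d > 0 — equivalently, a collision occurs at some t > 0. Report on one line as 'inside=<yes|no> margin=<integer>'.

d = (11, 0),  |d|² = 121;  R = 4+1 = 5,  c = 121−5² = 96
v_rel = (-1, 5),  |v_rel|² = 26;  v_rel·d = (-1)·(11) + (5)·(0) = -11
26·t² + 22·t + 96 = 0  ⇒  m = (-11)² − 26·96 = -2375
m = -2375 < 0,  v_rel·d = -11 < 0  ⇒  outside

inside=no margin=-2375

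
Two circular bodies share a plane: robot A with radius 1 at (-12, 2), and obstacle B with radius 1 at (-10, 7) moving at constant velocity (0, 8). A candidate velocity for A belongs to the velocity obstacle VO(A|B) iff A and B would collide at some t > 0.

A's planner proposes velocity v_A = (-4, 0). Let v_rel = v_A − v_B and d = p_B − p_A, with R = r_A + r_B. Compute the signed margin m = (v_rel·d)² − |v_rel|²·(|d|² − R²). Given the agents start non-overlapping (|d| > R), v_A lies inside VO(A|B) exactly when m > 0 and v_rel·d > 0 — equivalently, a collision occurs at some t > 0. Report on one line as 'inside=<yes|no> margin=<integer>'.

d = (2, 5),  |d|² = 29;  R = 1+1 = 2,  c = 29−2² = 25
v_rel = (-4, -8),  |v_rel|² = 80;  v_rel·d = (-4)·(2) + (-8)·(5) = -48
80·t² + 96·t + 25 = 0  ⇒  m = (-48)² − 80·25 = 304
m = 304 > 0,  v_rel·d = -48 < 0  ⇒  outside

inside=no margin=304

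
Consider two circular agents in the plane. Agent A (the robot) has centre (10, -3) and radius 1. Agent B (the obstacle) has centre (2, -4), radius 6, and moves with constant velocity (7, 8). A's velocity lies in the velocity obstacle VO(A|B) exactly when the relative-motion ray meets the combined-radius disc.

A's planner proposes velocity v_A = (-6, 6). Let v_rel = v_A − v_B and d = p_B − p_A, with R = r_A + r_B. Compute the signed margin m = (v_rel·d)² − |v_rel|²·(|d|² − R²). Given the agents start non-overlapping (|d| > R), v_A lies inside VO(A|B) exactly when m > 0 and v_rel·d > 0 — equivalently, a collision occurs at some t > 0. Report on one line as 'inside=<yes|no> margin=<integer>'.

d = (-8, -1),  |d|² = 65;  R = 1+6 = 7,  c = 65−7² = 16
v_rel = (-13, -2),  |v_rel|² = 173;  v_rel·d = (-13)·(-8) + (-2)·(-1) = 106
173·t² − 212·t + 16 = 0  ⇒  m = 106² − 173·16 = 8468
m = 8468 > 0,  v_rel·d = 106 > 0  ⇒  inside

inside=yes margin=8468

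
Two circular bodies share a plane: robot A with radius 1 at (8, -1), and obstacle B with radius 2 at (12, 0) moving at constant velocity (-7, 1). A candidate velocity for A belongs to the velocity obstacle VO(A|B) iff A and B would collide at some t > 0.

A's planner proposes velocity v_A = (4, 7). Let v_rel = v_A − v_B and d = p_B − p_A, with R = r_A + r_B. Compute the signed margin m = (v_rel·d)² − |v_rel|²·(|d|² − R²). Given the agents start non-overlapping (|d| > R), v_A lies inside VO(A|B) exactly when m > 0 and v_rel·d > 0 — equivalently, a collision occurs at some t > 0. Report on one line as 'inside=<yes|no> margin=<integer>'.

d = (4, 1),  |d|² = 17;  R = 1+2 = 3,  c = 17−3² = 8
v_rel = (11, 6),  |v_rel|² = 157;  v_rel·d = (11)·(4) + (6)·(1) = 50
157·t² − 100·t + 8 = 0  ⇒  m = 50² − 157·8 = 1244
m = 1244 > 0,  v_rel·d = 50 > 0  ⇒  inside

inside=yes margin=1244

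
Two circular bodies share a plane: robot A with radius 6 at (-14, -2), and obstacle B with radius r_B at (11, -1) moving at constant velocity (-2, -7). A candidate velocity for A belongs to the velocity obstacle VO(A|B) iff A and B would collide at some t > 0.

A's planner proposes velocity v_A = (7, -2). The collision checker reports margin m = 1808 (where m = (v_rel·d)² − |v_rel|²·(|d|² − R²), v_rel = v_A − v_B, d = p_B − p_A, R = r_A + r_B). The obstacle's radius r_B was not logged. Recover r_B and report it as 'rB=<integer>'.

m = 1808
d = (25, 1);  v_rel = (9, 5),  |v_rel|² = 106
v_rel×d = (9)·(1) − (5)·(25) = -116
since m = R²·106 − (-116)²:  R² = (13456 + 1808) / 106 = 144
R = √144 = 12  ⇒  r_B = 12 − 6 = 6

rB=6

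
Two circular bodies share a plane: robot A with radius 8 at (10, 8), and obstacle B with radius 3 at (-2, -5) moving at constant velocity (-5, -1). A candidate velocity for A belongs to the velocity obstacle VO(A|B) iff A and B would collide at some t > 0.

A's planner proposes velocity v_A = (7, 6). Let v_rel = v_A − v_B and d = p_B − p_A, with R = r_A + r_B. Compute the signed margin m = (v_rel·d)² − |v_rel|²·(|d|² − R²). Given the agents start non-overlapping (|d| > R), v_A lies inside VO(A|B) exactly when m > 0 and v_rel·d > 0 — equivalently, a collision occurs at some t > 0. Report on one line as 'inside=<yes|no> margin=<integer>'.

d = (-12, -13),  |d|² = 313;  R = 8+3 = 11,  c = 313−11² = 192
v_rel = (12, 7),  |v_rel|² = 193;  v_rel·d = (12)·(-12) + (7)·(-13) = -235
193·t² + 470·t + 192 = 0  ⇒  m = (-235)² − 193·192 = 18169
m = 18169 > 0,  v_rel·d = -235 < 0  ⇒  outside

inside=no margin=18169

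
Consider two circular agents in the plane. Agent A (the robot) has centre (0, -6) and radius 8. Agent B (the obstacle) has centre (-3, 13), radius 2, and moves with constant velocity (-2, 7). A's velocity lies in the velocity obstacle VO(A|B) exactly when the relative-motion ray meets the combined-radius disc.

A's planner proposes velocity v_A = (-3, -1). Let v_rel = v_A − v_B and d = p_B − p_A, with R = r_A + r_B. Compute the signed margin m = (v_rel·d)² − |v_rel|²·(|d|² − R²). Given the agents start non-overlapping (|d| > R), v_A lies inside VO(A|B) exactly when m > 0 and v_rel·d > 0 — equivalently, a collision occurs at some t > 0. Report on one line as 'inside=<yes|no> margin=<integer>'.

d = (-3, 19),  |d|² = 370;  R = 8+2 = 10,  c = 370−10² = 270
v_rel = (-1, -8),  |v_rel|² = 65;  v_rel·d = (-1)·(-3) + (-8)·(19) = -149
65·t² + 298·t + 270 = 0  ⇒  m = (-149)² − 65·270 = 4651
m = 4651 > 0,  v_rel·d = -149 < 0  ⇒  outside

inside=no margin=4651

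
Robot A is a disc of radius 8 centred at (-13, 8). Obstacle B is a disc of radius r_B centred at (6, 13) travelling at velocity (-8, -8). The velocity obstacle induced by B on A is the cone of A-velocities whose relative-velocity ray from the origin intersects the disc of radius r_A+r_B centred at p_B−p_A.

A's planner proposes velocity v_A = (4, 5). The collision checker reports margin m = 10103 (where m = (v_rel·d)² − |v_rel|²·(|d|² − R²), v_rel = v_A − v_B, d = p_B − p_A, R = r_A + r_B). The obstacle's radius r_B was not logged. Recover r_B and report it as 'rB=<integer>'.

m = 10103
d = (19, 5);  v_rel = (12, 13),  |v_rel|² = 313
v_rel×d = (12)·(5) − (13)·(19) = -187
since m = R²·313 − (-187)²:  R² = (34969 + 10103) / 313 = 144
R = √144 = 12  ⇒  r_B = 12 − 8 = 4

rB=4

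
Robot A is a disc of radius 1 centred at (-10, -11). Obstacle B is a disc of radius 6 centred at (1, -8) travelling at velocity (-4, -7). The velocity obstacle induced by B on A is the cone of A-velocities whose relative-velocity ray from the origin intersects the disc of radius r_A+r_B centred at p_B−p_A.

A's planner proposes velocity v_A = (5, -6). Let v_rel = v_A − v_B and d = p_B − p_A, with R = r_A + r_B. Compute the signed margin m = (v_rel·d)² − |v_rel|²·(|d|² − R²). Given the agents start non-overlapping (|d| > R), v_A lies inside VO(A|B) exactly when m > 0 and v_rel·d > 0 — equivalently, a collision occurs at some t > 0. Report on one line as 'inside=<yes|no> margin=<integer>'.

d = (11, 3),  |d|² = 130;  R = 1+6 = 7,  c = 130−7² = 81
v_rel = (9, 1),  |v_rel|² = 82;  v_rel·d = (9)·(11) + (1)·(3) = 102
82·t² − 204·t + 81 = 0  ⇒  m = 102² − 82·81 = 3762
m = 3762 > 0,  v_rel·d = 102 > 0  ⇒  inside

inside=yes margin=3762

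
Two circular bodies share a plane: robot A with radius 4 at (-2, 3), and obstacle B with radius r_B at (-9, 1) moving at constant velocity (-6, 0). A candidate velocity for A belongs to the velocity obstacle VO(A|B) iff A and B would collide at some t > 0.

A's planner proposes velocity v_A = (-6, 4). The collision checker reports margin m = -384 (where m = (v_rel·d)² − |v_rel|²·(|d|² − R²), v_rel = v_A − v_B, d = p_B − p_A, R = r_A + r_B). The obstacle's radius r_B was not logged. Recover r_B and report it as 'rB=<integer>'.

m = -384
d = (-7, -2);  v_rel = (0, 4),  |v_rel|² = 16
v_rel×d = (0)·(-2) − (4)·(-7) = 28
since m = R²·16 − 28²:  R² = (784 + -384) / 16 = 25
R = √25 = 5  ⇒  r_B = 5 − 4 = 1

rB=1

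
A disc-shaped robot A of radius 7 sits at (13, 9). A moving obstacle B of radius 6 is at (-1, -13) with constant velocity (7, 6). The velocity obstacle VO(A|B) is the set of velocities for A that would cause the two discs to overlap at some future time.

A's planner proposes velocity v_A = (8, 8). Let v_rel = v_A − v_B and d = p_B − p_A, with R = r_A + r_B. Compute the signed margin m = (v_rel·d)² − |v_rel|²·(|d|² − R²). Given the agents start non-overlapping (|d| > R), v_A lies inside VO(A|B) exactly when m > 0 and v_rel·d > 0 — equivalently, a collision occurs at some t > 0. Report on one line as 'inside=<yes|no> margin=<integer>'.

d = (-14, -22),  |d|² = 680;  R = 7+6 = 13,  c = 680−13² = 511
v_rel = (1, 2),  |v_rel|² = 5;  v_rel·d = (1)·(-14) + (2)·(-22) = -58
5·t² + 116·t + 511 = 0  ⇒  m = (-58)² − 5·511 = 809
m = 809 > 0,  v_rel·d = -58 < 0  ⇒  outside

inside=no margin=809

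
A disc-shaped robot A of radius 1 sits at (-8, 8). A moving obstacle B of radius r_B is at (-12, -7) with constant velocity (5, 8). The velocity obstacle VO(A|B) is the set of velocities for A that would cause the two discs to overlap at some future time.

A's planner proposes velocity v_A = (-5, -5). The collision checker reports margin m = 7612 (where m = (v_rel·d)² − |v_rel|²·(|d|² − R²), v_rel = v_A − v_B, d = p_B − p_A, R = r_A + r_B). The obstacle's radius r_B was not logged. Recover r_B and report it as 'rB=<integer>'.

m = 7612
d = (-4, -15);  v_rel = (-10, -13),  |v_rel|² = 269
v_rel×d = (-10)·(-15) − (-13)·(-4) = 98
since m = R²·269 − 98²:  R² = (9604 + 7612) / 269 = 64
R = √64 = 8  ⇒  r_B = 8 − 1 = 7

rB=7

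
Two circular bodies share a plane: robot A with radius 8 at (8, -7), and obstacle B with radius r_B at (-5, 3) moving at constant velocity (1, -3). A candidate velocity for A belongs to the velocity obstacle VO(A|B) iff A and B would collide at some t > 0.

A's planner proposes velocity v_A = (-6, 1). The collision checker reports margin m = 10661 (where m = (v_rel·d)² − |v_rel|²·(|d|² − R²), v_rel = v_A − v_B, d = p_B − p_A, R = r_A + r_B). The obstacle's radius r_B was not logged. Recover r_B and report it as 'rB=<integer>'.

m = 10661
d = (-13, 10);  v_rel = (-7, 4),  |v_rel|² = 65
v_rel×d = (-7)·(10) − (4)·(-13) = -18
since m = R²·65 − (-18)²:  R² = (324 + 10661) / 65 = 169
R = √169 = 13  ⇒  r_B = 13 − 8 = 5

rB=5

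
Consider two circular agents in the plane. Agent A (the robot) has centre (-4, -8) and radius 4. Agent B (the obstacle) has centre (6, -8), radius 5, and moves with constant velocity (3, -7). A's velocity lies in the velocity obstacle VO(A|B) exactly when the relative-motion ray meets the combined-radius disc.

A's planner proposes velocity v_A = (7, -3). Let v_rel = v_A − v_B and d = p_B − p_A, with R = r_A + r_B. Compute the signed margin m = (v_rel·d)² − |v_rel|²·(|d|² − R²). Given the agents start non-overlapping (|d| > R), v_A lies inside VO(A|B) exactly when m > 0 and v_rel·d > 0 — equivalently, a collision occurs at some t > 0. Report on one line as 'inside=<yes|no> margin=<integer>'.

d = (10, 0),  |d|² = 100;  R = 4+5 = 9,  c = 100−9² = 19
v_rel = (4, 4),  |v_rel|² = 32;  v_rel·d = (4)·(10) + (4)·(0) = 40
32·t² − 80·t + 19 = 0  ⇒  m = 40² − 32·19 = 992
m = 992 > 0,  v_rel·d = 40 > 0  ⇒  inside

inside=yes margin=992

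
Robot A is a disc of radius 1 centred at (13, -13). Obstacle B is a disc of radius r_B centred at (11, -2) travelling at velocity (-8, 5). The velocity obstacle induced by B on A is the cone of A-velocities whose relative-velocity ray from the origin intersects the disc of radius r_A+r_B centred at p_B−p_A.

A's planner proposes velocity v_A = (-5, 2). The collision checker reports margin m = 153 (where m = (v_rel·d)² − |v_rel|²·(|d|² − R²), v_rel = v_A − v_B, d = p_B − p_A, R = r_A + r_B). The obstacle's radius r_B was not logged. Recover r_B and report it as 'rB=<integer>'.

m = 153
d = (-2, 11);  v_rel = (3, -3),  |v_rel|² = 18
v_rel×d = (3)·(11) − (-3)·(-2) = 27
since m = R²·18 − 27²:  R² = (729 + 153) / 18 = 49
R = √49 = 7  ⇒  r_B = 7 − 1 = 6

rB=6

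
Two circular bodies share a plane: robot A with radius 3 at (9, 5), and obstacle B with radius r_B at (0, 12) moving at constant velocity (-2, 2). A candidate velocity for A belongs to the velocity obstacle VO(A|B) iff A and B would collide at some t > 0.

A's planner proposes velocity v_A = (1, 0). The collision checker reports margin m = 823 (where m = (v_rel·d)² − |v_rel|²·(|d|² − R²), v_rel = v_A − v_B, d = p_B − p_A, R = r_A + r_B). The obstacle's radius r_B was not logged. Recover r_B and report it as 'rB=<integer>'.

m = 823
d = (-9, 7);  v_rel = (3, -2),  |v_rel|² = 13
v_rel×d = (3)·(7) − (-2)·(-9) = 3
since m = R²·13 − 3²:  R² = (9 + 823) / 13 = 64
R = √64 = 8  ⇒  r_B = 8 − 3 = 5

rB=5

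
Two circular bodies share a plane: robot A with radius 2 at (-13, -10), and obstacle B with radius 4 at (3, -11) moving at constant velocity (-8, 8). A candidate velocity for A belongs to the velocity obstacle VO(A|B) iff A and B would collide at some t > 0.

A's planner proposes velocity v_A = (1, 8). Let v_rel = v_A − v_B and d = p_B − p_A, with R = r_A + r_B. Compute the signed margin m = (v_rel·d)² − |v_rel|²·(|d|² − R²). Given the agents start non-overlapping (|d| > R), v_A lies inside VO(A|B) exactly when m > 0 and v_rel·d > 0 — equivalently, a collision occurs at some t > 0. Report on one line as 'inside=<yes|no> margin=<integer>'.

d = (16, -1),  |d|² = 257;  R = 2+4 = 6,  c = 257−6² = 221
v_rel = (9, 0),  |v_rel|² = 81;  v_rel·d = (9)·(16) + (0)·(-1) = 144
81·t² − 288·t + 221 = 0  ⇒  m = 144² − 81·221 = 2835
m = 2835 > 0,  v_rel·d = 144 > 0  ⇒  inside

inside=yes margin=2835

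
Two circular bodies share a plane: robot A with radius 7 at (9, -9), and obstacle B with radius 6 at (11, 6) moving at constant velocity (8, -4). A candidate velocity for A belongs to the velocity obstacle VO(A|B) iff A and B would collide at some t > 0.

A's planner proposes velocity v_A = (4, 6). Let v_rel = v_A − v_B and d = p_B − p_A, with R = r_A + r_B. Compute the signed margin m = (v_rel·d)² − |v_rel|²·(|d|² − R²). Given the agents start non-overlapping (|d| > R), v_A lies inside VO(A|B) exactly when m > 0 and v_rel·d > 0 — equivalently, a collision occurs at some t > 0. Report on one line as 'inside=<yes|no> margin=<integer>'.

d = (2, 15),  |d|² = 229;  R = 7+6 = 13,  c = 229−13² = 60
v_rel = (-4, 10),  |v_rel|² = 116;  v_rel·d = (-4)·(2) + (10)·(15) = 142
116·t² − 284·t + 60 = 0  ⇒  m = 142² − 116·60 = 13204
m = 13204 > 0,  v_rel·d = 142 > 0  ⇒  inside

inside=yes margin=13204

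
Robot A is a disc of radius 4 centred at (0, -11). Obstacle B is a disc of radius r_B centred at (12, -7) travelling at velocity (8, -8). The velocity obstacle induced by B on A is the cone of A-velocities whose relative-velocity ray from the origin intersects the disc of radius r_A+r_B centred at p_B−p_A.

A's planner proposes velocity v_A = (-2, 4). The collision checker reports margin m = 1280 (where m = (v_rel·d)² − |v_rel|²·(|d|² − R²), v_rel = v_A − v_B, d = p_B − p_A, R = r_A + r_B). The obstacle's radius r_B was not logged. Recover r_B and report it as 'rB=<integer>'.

m = 1280
d = (12, 4);  v_rel = (-10, 12),  |v_rel|² = 244
v_rel×d = (-10)·(4) − (12)·(12) = -184
since m = R²·244 − (-184)²:  R² = (33856 + 1280) / 244 = 144
R = √144 = 12  ⇒  r_B = 12 − 4 = 8

rB=8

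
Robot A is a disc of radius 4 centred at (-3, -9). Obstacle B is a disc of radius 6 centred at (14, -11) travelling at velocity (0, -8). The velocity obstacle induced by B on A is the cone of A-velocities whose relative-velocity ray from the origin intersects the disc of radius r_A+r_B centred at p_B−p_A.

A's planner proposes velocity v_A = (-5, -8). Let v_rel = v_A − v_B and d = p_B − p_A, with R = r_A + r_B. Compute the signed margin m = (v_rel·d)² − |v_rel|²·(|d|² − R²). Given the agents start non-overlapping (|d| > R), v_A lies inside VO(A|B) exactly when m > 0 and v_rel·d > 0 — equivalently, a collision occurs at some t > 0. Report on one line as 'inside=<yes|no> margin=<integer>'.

d = (17, -2),  |d|² = 293;  R = 4+6 = 10,  c = 293−10² = 193
v_rel = (-5, 0),  |v_rel|² = 25;  v_rel·d = (-5)·(17) + (0)·(-2) = -85
25·t² + 170·t + 193 = 0  ⇒  m = (-85)² − 25·193 = 2400
m = 2400 > 0,  v_rel·d = -85 < 0  ⇒  outside

inside=no margin=2400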